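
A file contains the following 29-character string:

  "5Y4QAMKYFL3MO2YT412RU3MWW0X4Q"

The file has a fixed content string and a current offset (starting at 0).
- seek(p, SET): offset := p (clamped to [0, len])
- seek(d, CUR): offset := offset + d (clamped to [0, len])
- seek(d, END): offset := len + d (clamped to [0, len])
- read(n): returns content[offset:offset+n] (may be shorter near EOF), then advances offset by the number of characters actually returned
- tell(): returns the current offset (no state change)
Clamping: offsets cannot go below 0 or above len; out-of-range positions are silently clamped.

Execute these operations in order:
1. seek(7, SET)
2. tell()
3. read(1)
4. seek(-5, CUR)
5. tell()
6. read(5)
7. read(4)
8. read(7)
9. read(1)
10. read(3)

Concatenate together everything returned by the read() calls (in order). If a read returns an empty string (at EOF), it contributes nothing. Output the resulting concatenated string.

After 1 (seek(7, SET)): offset=7
After 2 (tell()): offset=7
After 3 (read(1)): returned 'Y', offset=8
After 4 (seek(-5, CUR)): offset=3
After 5 (tell()): offset=3
After 6 (read(5)): returned 'QAMKY', offset=8
After 7 (read(4)): returned 'FL3M', offset=12
After 8 (read(7)): returned 'O2YT412', offset=19
After 9 (read(1)): returned 'R', offset=20
After 10 (read(3)): returned 'U3M', offset=23

Answer: YQAMKYFL3MO2YT412RU3M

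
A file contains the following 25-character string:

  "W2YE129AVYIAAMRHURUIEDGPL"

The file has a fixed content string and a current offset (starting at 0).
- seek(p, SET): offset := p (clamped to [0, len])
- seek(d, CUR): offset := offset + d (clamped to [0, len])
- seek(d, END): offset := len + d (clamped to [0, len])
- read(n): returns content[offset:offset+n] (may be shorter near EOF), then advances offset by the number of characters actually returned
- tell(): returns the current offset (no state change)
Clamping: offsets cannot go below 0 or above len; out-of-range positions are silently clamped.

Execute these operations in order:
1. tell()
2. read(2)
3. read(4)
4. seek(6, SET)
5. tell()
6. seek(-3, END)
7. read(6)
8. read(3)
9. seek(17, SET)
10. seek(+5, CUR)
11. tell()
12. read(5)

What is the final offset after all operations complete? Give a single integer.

Answer: 25

Derivation:
After 1 (tell()): offset=0
After 2 (read(2)): returned 'W2', offset=2
After 3 (read(4)): returned 'YE12', offset=6
After 4 (seek(6, SET)): offset=6
After 5 (tell()): offset=6
After 6 (seek(-3, END)): offset=22
After 7 (read(6)): returned 'GPL', offset=25
After 8 (read(3)): returned '', offset=25
After 9 (seek(17, SET)): offset=17
After 10 (seek(+5, CUR)): offset=22
After 11 (tell()): offset=22
After 12 (read(5)): returned 'GPL', offset=25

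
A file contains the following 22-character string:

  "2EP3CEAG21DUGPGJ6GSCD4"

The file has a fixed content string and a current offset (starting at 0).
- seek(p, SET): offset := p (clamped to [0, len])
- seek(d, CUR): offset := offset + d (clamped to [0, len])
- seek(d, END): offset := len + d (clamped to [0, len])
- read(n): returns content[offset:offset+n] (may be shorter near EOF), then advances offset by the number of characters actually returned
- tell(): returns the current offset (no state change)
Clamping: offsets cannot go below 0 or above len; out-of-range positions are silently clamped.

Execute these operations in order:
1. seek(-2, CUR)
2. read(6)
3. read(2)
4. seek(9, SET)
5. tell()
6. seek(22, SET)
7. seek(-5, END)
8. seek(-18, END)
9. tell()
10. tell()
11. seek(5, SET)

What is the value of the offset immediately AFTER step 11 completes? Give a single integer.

Answer: 5

Derivation:
After 1 (seek(-2, CUR)): offset=0
After 2 (read(6)): returned '2EP3CE', offset=6
After 3 (read(2)): returned 'AG', offset=8
After 4 (seek(9, SET)): offset=9
After 5 (tell()): offset=9
After 6 (seek(22, SET)): offset=22
After 7 (seek(-5, END)): offset=17
After 8 (seek(-18, END)): offset=4
After 9 (tell()): offset=4
After 10 (tell()): offset=4
After 11 (seek(5, SET)): offset=5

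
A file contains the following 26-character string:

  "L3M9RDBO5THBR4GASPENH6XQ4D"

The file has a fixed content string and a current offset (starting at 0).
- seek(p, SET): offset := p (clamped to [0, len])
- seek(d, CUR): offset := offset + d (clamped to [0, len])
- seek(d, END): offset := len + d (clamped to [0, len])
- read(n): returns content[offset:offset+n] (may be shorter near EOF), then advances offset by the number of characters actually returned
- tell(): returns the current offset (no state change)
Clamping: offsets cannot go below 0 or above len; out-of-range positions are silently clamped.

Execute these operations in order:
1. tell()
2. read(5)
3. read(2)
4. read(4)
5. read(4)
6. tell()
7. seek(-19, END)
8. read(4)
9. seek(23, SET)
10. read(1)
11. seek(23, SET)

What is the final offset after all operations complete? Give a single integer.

After 1 (tell()): offset=0
After 2 (read(5)): returned 'L3M9R', offset=5
After 3 (read(2)): returned 'DB', offset=7
After 4 (read(4)): returned 'O5TH', offset=11
After 5 (read(4)): returned 'BR4G', offset=15
After 6 (tell()): offset=15
After 7 (seek(-19, END)): offset=7
After 8 (read(4)): returned 'O5TH', offset=11
After 9 (seek(23, SET)): offset=23
After 10 (read(1)): returned 'Q', offset=24
After 11 (seek(23, SET)): offset=23

Answer: 23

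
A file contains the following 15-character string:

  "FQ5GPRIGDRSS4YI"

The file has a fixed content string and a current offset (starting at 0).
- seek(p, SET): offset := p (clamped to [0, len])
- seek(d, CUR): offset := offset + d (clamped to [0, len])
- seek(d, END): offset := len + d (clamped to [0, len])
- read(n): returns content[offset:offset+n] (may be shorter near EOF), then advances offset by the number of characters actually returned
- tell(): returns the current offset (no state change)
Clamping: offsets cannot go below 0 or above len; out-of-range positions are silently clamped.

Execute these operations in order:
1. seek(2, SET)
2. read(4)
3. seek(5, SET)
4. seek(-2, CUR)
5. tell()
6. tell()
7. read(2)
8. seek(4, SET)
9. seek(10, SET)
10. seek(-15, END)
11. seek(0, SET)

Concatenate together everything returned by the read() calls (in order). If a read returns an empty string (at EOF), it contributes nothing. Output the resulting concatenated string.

After 1 (seek(2, SET)): offset=2
After 2 (read(4)): returned '5GPR', offset=6
After 3 (seek(5, SET)): offset=5
After 4 (seek(-2, CUR)): offset=3
After 5 (tell()): offset=3
After 6 (tell()): offset=3
After 7 (read(2)): returned 'GP', offset=5
After 8 (seek(4, SET)): offset=4
After 9 (seek(10, SET)): offset=10
After 10 (seek(-15, END)): offset=0
After 11 (seek(0, SET)): offset=0

Answer: 5GPRGP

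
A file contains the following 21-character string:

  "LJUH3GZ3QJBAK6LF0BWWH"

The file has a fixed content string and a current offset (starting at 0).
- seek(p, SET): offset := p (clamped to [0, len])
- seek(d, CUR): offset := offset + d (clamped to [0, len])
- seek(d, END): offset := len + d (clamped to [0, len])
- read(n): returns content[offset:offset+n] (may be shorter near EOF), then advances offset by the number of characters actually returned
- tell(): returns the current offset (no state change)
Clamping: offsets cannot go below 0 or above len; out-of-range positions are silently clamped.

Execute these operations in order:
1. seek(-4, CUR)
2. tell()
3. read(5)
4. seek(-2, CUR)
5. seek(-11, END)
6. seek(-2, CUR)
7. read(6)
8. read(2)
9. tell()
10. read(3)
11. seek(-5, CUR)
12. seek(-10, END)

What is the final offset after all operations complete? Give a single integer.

After 1 (seek(-4, CUR)): offset=0
After 2 (tell()): offset=0
After 3 (read(5)): returned 'LJUH3', offset=5
After 4 (seek(-2, CUR)): offset=3
After 5 (seek(-11, END)): offset=10
After 6 (seek(-2, CUR)): offset=8
After 7 (read(6)): returned 'QJBAK6', offset=14
After 8 (read(2)): returned 'LF', offset=16
After 9 (tell()): offset=16
After 10 (read(3)): returned '0BW', offset=19
After 11 (seek(-5, CUR)): offset=14
After 12 (seek(-10, END)): offset=11

Answer: 11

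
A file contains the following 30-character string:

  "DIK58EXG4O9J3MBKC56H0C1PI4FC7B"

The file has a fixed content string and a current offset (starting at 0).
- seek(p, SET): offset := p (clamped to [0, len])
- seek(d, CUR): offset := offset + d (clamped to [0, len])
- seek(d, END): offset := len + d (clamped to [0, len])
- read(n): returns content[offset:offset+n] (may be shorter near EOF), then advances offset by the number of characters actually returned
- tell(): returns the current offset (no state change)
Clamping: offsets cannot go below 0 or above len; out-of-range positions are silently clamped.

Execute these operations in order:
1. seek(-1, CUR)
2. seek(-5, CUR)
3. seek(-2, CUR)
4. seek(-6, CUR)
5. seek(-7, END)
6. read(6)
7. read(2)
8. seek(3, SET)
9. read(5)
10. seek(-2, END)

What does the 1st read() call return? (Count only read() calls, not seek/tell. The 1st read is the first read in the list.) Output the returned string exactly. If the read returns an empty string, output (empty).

After 1 (seek(-1, CUR)): offset=0
After 2 (seek(-5, CUR)): offset=0
After 3 (seek(-2, CUR)): offset=0
After 4 (seek(-6, CUR)): offset=0
After 5 (seek(-7, END)): offset=23
After 6 (read(6)): returned 'PI4FC7', offset=29
After 7 (read(2)): returned 'B', offset=30
After 8 (seek(3, SET)): offset=3
After 9 (read(5)): returned '58EXG', offset=8
After 10 (seek(-2, END)): offset=28

Answer: PI4FC7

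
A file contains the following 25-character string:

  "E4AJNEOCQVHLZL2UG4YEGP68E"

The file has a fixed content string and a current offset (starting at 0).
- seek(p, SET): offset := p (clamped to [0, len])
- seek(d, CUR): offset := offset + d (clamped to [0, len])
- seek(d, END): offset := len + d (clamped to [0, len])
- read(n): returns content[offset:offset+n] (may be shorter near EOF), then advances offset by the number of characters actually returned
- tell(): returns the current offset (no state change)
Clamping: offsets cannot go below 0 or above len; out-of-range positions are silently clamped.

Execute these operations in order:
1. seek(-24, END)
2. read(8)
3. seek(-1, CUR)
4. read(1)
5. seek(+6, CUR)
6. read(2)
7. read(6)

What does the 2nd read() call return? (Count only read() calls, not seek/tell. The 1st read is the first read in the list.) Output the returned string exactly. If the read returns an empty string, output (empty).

Answer: Q

Derivation:
After 1 (seek(-24, END)): offset=1
After 2 (read(8)): returned '4AJNEOCQ', offset=9
After 3 (seek(-1, CUR)): offset=8
After 4 (read(1)): returned 'Q', offset=9
After 5 (seek(+6, CUR)): offset=15
After 6 (read(2)): returned 'UG', offset=17
After 7 (read(6)): returned '4YEGP6', offset=23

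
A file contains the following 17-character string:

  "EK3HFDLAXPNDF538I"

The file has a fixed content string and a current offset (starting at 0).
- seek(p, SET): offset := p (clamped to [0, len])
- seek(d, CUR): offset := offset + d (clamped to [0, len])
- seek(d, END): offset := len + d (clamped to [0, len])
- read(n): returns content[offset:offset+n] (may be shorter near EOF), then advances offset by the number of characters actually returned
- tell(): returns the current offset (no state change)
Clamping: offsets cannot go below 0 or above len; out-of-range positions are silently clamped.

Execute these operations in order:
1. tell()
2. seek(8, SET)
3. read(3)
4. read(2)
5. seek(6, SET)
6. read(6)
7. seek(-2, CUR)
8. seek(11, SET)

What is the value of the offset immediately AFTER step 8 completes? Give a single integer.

Answer: 11

Derivation:
After 1 (tell()): offset=0
After 2 (seek(8, SET)): offset=8
After 3 (read(3)): returned 'XPN', offset=11
After 4 (read(2)): returned 'DF', offset=13
After 5 (seek(6, SET)): offset=6
After 6 (read(6)): returned 'LAXPND', offset=12
After 7 (seek(-2, CUR)): offset=10
After 8 (seek(11, SET)): offset=11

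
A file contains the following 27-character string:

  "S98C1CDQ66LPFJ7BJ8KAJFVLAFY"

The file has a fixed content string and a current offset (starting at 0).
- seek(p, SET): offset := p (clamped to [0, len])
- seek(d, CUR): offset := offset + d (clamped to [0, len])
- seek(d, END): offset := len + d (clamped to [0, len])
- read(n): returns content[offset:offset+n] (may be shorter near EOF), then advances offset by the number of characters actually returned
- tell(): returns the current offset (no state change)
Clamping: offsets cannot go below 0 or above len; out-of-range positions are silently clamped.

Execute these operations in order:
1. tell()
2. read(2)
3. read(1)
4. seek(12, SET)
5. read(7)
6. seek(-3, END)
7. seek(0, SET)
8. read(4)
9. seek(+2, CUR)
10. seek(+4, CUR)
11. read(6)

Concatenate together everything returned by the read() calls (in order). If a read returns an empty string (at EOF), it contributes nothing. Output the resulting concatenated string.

After 1 (tell()): offset=0
After 2 (read(2)): returned 'S9', offset=2
After 3 (read(1)): returned '8', offset=3
After 4 (seek(12, SET)): offset=12
After 5 (read(7)): returned 'FJ7BJ8K', offset=19
After 6 (seek(-3, END)): offset=24
After 7 (seek(0, SET)): offset=0
After 8 (read(4)): returned 'S98C', offset=4
After 9 (seek(+2, CUR)): offset=6
After 10 (seek(+4, CUR)): offset=10
After 11 (read(6)): returned 'LPFJ7B', offset=16

Answer: S98FJ7BJ8KS98CLPFJ7B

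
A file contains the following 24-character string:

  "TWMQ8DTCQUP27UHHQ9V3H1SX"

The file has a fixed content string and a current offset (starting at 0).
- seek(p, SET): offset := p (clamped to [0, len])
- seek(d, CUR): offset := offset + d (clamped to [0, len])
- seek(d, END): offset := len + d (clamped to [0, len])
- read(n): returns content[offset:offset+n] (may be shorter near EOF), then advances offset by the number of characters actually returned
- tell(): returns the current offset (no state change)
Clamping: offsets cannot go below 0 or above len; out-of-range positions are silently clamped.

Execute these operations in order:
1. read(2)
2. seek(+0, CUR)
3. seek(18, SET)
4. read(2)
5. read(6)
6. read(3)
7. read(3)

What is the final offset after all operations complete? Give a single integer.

Answer: 24

Derivation:
After 1 (read(2)): returned 'TW', offset=2
After 2 (seek(+0, CUR)): offset=2
After 3 (seek(18, SET)): offset=18
After 4 (read(2)): returned 'V3', offset=20
After 5 (read(6)): returned 'H1SX', offset=24
After 6 (read(3)): returned '', offset=24
After 7 (read(3)): returned '', offset=24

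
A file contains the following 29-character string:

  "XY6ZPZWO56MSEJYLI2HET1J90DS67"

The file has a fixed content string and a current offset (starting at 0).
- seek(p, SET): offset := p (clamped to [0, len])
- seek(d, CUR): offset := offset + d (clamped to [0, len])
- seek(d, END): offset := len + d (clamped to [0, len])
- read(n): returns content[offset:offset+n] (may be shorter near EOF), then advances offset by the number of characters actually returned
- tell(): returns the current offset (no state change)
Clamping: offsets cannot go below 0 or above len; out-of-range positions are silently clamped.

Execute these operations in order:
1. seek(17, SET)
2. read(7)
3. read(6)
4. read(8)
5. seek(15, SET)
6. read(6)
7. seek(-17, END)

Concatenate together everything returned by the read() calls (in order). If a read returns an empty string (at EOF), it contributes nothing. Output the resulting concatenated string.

After 1 (seek(17, SET)): offset=17
After 2 (read(7)): returned '2HET1J9', offset=24
After 3 (read(6)): returned '0DS67', offset=29
After 4 (read(8)): returned '', offset=29
After 5 (seek(15, SET)): offset=15
After 6 (read(6)): returned 'LI2HET', offset=21
After 7 (seek(-17, END)): offset=12

Answer: 2HET1J90DS67LI2HET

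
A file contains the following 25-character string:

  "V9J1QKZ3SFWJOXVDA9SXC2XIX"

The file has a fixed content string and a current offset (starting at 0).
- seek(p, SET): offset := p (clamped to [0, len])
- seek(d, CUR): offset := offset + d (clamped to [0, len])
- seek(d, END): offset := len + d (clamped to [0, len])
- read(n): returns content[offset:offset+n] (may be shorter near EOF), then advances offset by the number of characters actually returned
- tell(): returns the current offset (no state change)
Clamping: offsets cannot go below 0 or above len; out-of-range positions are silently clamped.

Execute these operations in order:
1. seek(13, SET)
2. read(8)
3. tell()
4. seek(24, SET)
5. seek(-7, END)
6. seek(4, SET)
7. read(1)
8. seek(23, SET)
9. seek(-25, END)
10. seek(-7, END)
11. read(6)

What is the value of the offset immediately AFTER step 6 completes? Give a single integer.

After 1 (seek(13, SET)): offset=13
After 2 (read(8)): returned 'XVDA9SXC', offset=21
After 3 (tell()): offset=21
After 4 (seek(24, SET)): offset=24
After 5 (seek(-7, END)): offset=18
After 6 (seek(4, SET)): offset=4

Answer: 4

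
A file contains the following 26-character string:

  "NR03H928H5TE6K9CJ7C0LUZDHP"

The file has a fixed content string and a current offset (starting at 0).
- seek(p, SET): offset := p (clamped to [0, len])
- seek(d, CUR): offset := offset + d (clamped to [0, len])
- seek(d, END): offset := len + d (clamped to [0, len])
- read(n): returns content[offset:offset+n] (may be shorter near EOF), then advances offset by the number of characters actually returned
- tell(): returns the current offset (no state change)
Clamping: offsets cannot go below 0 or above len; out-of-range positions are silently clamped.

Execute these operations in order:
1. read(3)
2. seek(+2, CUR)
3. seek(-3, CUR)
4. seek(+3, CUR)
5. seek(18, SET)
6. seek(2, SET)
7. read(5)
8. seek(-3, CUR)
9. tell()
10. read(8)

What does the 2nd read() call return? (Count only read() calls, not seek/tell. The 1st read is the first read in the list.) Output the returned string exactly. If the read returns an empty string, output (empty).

Answer: 03H92

Derivation:
After 1 (read(3)): returned 'NR0', offset=3
After 2 (seek(+2, CUR)): offset=5
After 3 (seek(-3, CUR)): offset=2
After 4 (seek(+3, CUR)): offset=5
After 5 (seek(18, SET)): offset=18
After 6 (seek(2, SET)): offset=2
After 7 (read(5)): returned '03H92', offset=7
After 8 (seek(-3, CUR)): offset=4
After 9 (tell()): offset=4
After 10 (read(8)): returned 'H928H5TE', offset=12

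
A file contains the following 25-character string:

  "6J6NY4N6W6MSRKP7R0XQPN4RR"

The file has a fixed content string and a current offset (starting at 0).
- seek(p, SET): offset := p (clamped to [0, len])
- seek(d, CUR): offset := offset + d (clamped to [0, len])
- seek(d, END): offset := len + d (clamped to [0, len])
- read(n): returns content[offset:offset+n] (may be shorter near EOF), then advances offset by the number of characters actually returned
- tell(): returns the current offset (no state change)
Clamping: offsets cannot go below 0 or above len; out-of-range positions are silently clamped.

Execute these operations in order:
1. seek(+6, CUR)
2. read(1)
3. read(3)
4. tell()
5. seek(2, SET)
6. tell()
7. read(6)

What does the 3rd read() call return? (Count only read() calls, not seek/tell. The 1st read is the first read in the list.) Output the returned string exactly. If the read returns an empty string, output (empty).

After 1 (seek(+6, CUR)): offset=6
After 2 (read(1)): returned 'N', offset=7
After 3 (read(3)): returned '6W6', offset=10
After 4 (tell()): offset=10
After 5 (seek(2, SET)): offset=2
After 6 (tell()): offset=2
After 7 (read(6)): returned '6NY4N6', offset=8

Answer: 6NY4N6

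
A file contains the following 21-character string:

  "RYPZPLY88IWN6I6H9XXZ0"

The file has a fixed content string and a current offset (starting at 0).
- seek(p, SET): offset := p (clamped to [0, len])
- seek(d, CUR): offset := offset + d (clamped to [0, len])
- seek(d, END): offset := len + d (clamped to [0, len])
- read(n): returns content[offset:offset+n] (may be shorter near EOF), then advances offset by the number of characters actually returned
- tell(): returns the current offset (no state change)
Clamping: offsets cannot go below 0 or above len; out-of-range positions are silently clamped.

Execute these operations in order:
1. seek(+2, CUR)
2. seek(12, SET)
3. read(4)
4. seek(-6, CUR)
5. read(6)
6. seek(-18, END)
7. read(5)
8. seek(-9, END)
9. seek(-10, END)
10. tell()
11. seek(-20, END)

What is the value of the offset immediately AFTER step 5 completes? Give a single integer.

Answer: 16

Derivation:
After 1 (seek(+2, CUR)): offset=2
After 2 (seek(12, SET)): offset=12
After 3 (read(4)): returned '6I6H', offset=16
After 4 (seek(-6, CUR)): offset=10
After 5 (read(6)): returned 'WN6I6H', offset=16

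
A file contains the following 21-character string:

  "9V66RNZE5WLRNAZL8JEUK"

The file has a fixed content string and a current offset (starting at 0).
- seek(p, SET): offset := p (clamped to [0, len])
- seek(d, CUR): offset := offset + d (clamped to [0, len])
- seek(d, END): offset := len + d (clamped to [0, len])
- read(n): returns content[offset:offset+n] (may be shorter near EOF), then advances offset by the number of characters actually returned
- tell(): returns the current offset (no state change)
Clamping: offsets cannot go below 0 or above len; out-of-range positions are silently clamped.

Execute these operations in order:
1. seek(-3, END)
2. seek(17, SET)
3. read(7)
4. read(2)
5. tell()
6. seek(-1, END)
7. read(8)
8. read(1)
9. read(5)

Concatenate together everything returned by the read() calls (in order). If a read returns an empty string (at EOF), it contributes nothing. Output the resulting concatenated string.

Answer: JEUKK

Derivation:
After 1 (seek(-3, END)): offset=18
After 2 (seek(17, SET)): offset=17
After 3 (read(7)): returned 'JEUK', offset=21
After 4 (read(2)): returned '', offset=21
After 5 (tell()): offset=21
After 6 (seek(-1, END)): offset=20
After 7 (read(8)): returned 'K', offset=21
After 8 (read(1)): returned '', offset=21
After 9 (read(5)): returned '', offset=21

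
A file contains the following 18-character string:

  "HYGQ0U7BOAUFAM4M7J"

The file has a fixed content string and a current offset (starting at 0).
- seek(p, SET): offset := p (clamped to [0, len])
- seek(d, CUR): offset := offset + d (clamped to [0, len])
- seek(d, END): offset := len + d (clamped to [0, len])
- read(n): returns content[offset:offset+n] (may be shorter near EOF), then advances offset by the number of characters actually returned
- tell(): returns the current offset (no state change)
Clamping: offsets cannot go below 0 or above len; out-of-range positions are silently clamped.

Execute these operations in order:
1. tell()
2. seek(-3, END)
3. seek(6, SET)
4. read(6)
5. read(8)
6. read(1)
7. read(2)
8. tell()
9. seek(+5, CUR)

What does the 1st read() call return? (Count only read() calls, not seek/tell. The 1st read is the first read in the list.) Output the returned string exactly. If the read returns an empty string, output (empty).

Answer: 7BOAUF

Derivation:
After 1 (tell()): offset=0
After 2 (seek(-3, END)): offset=15
After 3 (seek(6, SET)): offset=6
After 4 (read(6)): returned '7BOAUF', offset=12
After 5 (read(8)): returned 'AM4M7J', offset=18
After 6 (read(1)): returned '', offset=18
After 7 (read(2)): returned '', offset=18
After 8 (tell()): offset=18
After 9 (seek(+5, CUR)): offset=18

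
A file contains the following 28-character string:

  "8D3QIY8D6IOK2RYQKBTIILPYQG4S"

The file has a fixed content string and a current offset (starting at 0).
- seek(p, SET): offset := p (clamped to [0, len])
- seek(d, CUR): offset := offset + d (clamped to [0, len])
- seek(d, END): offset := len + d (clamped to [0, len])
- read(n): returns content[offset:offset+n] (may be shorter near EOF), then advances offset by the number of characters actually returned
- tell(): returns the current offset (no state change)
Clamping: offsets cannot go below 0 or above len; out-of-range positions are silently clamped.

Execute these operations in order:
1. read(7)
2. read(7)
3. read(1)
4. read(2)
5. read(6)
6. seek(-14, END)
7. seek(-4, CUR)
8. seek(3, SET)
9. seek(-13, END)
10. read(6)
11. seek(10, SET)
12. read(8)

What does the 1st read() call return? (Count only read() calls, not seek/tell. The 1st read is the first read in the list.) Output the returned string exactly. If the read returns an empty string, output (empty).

After 1 (read(7)): returned '8D3QIY8', offset=7
After 2 (read(7)): returned 'D6IOK2R', offset=14
After 3 (read(1)): returned 'Y', offset=15
After 4 (read(2)): returned 'QK', offset=17
After 5 (read(6)): returned 'BTIILP', offset=23
After 6 (seek(-14, END)): offset=14
After 7 (seek(-4, CUR)): offset=10
After 8 (seek(3, SET)): offset=3
After 9 (seek(-13, END)): offset=15
After 10 (read(6)): returned 'QKBTII', offset=21
After 11 (seek(10, SET)): offset=10
After 12 (read(8)): returned 'OK2RYQKB', offset=18

Answer: 8D3QIY8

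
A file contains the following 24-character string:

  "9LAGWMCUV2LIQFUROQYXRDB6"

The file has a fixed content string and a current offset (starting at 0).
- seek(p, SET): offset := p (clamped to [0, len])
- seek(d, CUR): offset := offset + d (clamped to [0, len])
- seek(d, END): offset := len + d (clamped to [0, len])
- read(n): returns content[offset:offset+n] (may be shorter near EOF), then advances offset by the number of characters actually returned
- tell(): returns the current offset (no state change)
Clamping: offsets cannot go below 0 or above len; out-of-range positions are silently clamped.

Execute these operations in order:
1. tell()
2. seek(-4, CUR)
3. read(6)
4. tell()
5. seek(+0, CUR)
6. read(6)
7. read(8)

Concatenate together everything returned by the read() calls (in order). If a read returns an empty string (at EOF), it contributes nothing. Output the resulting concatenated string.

Answer: 9LAGWMCUV2LIQFUROQYX

Derivation:
After 1 (tell()): offset=0
After 2 (seek(-4, CUR)): offset=0
After 3 (read(6)): returned '9LAGWM', offset=6
After 4 (tell()): offset=6
After 5 (seek(+0, CUR)): offset=6
After 6 (read(6)): returned 'CUV2LI', offset=12
After 7 (read(8)): returned 'QFUROQYX', offset=20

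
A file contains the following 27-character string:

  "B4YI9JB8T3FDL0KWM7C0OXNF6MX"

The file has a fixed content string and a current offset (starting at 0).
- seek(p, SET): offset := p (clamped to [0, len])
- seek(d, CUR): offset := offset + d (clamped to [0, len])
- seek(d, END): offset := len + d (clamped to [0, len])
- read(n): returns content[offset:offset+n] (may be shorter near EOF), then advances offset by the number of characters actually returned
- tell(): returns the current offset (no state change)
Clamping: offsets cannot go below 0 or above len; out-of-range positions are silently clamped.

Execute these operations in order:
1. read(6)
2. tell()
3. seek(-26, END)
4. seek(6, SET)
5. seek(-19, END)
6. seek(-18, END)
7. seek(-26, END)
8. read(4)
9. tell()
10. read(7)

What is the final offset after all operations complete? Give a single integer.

Answer: 12

Derivation:
After 1 (read(6)): returned 'B4YI9J', offset=6
After 2 (tell()): offset=6
After 3 (seek(-26, END)): offset=1
After 4 (seek(6, SET)): offset=6
After 5 (seek(-19, END)): offset=8
After 6 (seek(-18, END)): offset=9
After 7 (seek(-26, END)): offset=1
After 8 (read(4)): returned '4YI9', offset=5
After 9 (tell()): offset=5
After 10 (read(7)): returned 'JB8T3FD', offset=12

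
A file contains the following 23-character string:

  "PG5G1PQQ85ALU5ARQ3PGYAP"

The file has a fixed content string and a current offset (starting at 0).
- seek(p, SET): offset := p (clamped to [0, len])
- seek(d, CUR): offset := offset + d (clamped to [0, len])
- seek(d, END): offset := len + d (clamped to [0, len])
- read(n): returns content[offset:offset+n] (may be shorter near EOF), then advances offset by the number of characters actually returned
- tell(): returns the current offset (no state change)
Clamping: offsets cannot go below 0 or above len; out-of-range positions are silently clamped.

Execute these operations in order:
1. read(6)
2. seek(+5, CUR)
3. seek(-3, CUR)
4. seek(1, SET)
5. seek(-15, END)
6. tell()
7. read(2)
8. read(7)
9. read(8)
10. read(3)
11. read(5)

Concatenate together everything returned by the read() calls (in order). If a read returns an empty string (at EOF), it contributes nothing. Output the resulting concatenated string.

After 1 (read(6)): returned 'PG5G1P', offset=6
After 2 (seek(+5, CUR)): offset=11
After 3 (seek(-3, CUR)): offset=8
After 4 (seek(1, SET)): offset=1
After 5 (seek(-15, END)): offset=8
After 6 (tell()): offset=8
After 7 (read(2)): returned '85', offset=10
After 8 (read(7)): returned 'ALU5ARQ', offset=17
After 9 (read(8)): returned '3PGYAP', offset=23
After 10 (read(3)): returned '', offset=23
After 11 (read(5)): returned '', offset=23

Answer: PG5G1P85ALU5ARQ3PGYAP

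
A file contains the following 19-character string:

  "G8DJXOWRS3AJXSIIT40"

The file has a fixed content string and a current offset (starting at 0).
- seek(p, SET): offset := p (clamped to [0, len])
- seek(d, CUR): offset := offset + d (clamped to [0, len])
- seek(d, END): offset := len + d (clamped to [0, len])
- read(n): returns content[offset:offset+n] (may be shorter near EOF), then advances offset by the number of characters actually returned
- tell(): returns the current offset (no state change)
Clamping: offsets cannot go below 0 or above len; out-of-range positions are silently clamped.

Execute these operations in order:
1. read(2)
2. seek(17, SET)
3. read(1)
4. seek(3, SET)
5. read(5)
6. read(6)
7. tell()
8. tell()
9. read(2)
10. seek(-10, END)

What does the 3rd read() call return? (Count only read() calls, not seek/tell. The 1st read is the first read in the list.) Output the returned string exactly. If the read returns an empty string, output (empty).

After 1 (read(2)): returned 'G8', offset=2
After 2 (seek(17, SET)): offset=17
After 3 (read(1)): returned '4', offset=18
After 4 (seek(3, SET)): offset=3
After 5 (read(5)): returned 'JXOWR', offset=8
After 6 (read(6)): returned 'S3AJXS', offset=14
After 7 (tell()): offset=14
After 8 (tell()): offset=14
After 9 (read(2)): returned 'II', offset=16
After 10 (seek(-10, END)): offset=9

Answer: JXOWR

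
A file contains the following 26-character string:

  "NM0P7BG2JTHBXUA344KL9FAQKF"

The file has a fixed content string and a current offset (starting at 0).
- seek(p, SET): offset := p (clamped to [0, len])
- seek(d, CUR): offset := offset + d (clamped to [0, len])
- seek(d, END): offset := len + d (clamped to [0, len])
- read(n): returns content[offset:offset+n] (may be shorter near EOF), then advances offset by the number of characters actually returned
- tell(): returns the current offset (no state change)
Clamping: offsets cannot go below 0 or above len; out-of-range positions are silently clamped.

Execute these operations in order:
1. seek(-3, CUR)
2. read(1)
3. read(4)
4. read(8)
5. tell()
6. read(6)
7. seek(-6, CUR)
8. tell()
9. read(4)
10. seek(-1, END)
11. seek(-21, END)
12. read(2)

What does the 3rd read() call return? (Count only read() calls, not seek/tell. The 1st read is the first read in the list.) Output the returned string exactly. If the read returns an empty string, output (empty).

After 1 (seek(-3, CUR)): offset=0
After 2 (read(1)): returned 'N', offset=1
After 3 (read(4)): returned 'M0P7', offset=5
After 4 (read(8)): returned 'BG2JTHBX', offset=13
After 5 (tell()): offset=13
After 6 (read(6)): returned 'UA344K', offset=19
After 7 (seek(-6, CUR)): offset=13
After 8 (tell()): offset=13
After 9 (read(4)): returned 'UA34', offset=17
After 10 (seek(-1, END)): offset=25
After 11 (seek(-21, END)): offset=5
After 12 (read(2)): returned 'BG', offset=7

Answer: BG2JTHBX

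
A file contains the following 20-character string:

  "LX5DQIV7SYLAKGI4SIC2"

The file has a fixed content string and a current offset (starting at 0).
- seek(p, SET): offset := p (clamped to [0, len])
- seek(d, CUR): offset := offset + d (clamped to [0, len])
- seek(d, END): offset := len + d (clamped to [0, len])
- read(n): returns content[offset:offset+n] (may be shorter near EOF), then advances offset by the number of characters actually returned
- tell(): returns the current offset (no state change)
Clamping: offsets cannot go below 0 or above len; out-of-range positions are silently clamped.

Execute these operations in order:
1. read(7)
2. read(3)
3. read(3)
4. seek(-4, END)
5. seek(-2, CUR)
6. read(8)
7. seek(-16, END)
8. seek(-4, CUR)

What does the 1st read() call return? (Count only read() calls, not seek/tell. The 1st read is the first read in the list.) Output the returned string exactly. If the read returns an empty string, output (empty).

After 1 (read(7)): returned 'LX5DQIV', offset=7
After 2 (read(3)): returned '7SY', offset=10
After 3 (read(3)): returned 'LAK', offset=13
After 4 (seek(-4, END)): offset=16
After 5 (seek(-2, CUR)): offset=14
After 6 (read(8)): returned 'I4SIC2', offset=20
After 7 (seek(-16, END)): offset=4
After 8 (seek(-4, CUR)): offset=0

Answer: LX5DQIV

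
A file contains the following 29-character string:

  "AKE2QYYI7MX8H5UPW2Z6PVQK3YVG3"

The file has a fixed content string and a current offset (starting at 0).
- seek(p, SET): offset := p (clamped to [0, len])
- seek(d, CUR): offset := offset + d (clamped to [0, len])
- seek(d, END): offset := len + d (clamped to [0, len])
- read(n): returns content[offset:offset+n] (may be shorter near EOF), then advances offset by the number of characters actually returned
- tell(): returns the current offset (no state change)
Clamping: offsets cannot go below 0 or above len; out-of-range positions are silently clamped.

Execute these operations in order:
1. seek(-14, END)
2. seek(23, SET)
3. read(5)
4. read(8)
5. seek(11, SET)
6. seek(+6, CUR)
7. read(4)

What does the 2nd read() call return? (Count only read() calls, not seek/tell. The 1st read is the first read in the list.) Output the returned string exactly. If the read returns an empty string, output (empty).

Answer: 3

Derivation:
After 1 (seek(-14, END)): offset=15
After 2 (seek(23, SET)): offset=23
After 3 (read(5)): returned 'K3YVG', offset=28
After 4 (read(8)): returned '3', offset=29
After 5 (seek(11, SET)): offset=11
After 6 (seek(+6, CUR)): offset=17
After 7 (read(4)): returned '2Z6P', offset=21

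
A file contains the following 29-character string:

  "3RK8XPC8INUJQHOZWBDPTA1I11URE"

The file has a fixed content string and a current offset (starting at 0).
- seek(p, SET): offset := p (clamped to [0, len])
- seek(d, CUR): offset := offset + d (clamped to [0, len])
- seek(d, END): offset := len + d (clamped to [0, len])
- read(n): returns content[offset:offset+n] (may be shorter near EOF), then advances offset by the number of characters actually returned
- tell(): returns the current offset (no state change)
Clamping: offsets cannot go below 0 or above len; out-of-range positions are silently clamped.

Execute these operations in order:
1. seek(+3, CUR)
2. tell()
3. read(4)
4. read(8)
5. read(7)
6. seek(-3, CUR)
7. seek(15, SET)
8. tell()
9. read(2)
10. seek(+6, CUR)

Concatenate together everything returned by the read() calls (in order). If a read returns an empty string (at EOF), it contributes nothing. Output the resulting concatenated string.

After 1 (seek(+3, CUR)): offset=3
After 2 (tell()): offset=3
After 3 (read(4)): returned '8XPC', offset=7
After 4 (read(8)): returned '8INUJQHO', offset=15
After 5 (read(7)): returned 'ZWBDPTA', offset=22
After 6 (seek(-3, CUR)): offset=19
After 7 (seek(15, SET)): offset=15
After 8 (tell()): offset=15
After 9 (read(2)): returned 'ZW', offset=17
After 10 (seek(+6, CUR)): offset=23

Answer: 8XPC8INUJQHOZWBDPTAZW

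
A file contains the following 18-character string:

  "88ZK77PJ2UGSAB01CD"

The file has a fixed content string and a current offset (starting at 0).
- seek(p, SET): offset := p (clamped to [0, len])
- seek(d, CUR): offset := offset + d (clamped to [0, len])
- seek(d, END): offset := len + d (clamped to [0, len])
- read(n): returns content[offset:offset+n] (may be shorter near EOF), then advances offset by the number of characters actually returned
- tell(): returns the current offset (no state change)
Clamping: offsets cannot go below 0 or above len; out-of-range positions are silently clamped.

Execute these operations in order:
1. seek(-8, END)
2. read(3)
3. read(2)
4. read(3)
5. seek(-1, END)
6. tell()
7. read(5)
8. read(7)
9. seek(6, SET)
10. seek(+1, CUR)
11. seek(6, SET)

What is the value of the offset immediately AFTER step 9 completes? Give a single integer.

After 1 (seek(-8, END)): offset=10
After 2 (read(3)): returned 'GSA', offset=13
After 3 (read(2)): returned 'B0', offset=15
After 4 (read(3)): returned '1CD', offset=18
After 5 (seek(-1, END)): offset=17
After 6 (tell()): offset=17
After 7 (read(5)): returned 'D', offset=18
After 8 (read(7)): returned '', offset=18
After 9 (seek(6, SET)): offset=6

Answer: 6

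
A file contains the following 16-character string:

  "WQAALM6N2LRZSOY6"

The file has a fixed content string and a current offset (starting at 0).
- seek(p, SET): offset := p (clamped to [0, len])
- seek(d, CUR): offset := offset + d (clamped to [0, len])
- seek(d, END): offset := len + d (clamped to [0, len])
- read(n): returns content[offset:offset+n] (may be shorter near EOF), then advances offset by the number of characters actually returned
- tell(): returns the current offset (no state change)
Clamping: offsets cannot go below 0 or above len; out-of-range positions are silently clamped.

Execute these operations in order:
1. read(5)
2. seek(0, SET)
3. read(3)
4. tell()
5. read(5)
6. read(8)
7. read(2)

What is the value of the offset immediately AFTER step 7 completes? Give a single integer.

After 1 (read(5)): returned 'WQAAL', offset=5
After 2 (seek(0, SET)): offset=0
After 3 (read(3)): returned 'WQA', offset=3
After 4 (tell()): offset=3
After 5 (read(5)): returned 'ALM6N', offset=8
After 6 (read(8)): returned '2LRZSOY6', offset=16
After 7 (read(2)): returned '', offset=16

Answer: 16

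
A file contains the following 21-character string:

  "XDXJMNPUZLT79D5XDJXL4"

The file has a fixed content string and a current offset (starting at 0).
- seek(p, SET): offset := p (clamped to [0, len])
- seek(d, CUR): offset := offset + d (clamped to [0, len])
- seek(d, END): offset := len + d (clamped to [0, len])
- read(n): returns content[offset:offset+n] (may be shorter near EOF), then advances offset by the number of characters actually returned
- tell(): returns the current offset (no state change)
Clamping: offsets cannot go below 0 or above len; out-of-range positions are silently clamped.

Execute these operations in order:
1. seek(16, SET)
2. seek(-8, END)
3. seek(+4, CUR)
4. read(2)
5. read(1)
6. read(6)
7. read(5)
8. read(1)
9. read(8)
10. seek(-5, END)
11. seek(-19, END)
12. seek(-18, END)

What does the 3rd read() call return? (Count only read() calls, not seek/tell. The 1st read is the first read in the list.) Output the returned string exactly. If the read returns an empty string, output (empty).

Answer: 4

Derivation:
After 1 (seek(16, SET)): offset=16
After 2 (seek(-8, END)): offset=13
After 3 (seek(+4, CUR)): offset=17
After 4 (read(2)): returned 'JX', offset=19
After 5 (read(1)): returned 'L', offset=20
After 6 (read(6)): returned '4', offset=21
After 7 (read(5)): returned '', offset=21
After 8 (read(1)): returned '', offset=21
After 9 (read(8)): returned '', offset=21
After 10 (seek(-5, END)): offset=16
After 11 (seek(-19, END)): offset=2
After 12 (seek(-18, END)): offset=3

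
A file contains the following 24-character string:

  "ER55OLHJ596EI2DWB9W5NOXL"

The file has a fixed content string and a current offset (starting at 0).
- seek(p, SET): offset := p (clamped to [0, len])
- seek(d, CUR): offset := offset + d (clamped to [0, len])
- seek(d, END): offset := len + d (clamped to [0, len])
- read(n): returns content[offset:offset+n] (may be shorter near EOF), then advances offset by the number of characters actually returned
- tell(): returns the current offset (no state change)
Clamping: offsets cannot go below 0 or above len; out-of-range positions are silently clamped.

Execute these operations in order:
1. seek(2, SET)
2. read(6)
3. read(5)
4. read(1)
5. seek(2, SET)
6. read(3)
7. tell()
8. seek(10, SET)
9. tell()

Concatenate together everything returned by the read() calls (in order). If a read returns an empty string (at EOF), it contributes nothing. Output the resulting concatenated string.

After 1 (seek(2, SET)): offset=2
After 2 (read(6)): returned '55OLHJ', offset=8
After 3 (read(5)): returned '596EI', offset=13
After 4 (read(1)): returned '2', offset=14
After 5 (seek(2, SET)): offset=2
After 6 (read(3)): returned '55O', offset=5
After 7 (tell()): offset=5
After 8 (seek(10, SET)): offset=10
After 9 (tell()): offset=10

Answer: 55OLHJ596EI255O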